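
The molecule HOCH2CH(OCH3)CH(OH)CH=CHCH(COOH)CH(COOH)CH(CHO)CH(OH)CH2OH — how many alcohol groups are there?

4

HO– on an sp³ carbon → alcohol.
pendant –OCH3: C–O–C with sp³ C, no adjacent C=O → ether.
–OH on an sp³ carbon → alcohol (secondary).
C=C double bond → alkene.
pendant –COOH: carbonyl C bonded to C and –OH → carboxylic acid.
pendant –COOH: carbonyl C bonded to C and –OH → carboxylic acid.
pendant –CHO: carbonyl C bonded to C and H → aldehyde.
–OH on an sp³ carbon → alcohol (secondary).
–OH on an sp³ carbon → alcohol.
Alcohol appears at: HOCH2, CH(OH), CH(OH), CH2OH → 4.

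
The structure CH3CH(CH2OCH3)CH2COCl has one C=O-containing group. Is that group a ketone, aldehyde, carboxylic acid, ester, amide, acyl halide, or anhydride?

acyl halide

The carbonyl is in the COCl segment: –C(=O)Cl: carbonyl C bonded to C and to a halogen → acyl halide (not alkyl halide).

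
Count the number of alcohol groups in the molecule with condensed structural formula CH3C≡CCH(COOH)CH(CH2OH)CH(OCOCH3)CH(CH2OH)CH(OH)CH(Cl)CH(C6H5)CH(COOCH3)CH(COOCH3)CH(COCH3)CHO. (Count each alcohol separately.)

C≡C triple bond → alkyne.
pendant –COOH: carbonyl C bonded to C and –OH → carboxylic acid.
pendant –CH2OH on an sp³ backbone C → alcohol.
pendant –OC(=O)CH3: an acyloxy group → ester.
pendant –CH2OH on an sp³ backbone C → alcohol.
–OH on an sp³ carbon → alcohol (secondary).
halogen on an sp³ carbon → alkyl halide.
pendant –C6H5: benzene ring → arene.
pendant –COOCH3: carbonyl C bonded to C and –OCH3 → ester.
pendant –COOCH3: carbonyl C bonded to C and –OCH3 → ester.
pendant –COCH3: carbonyl C bonded to two carbons → ketone.
terminal –CHO: carbonyl C bonded to H and C → aldehyde.
Alcohol appears at: CH(CH2OH), CH(CH2OH), CH(OH) → 3.

3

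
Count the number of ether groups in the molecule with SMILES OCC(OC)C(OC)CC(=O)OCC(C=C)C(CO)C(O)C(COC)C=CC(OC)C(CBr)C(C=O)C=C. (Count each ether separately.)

HO– on an sp³ carbon → alcohol.
pendant –OCH3: C–O–C with sp³ C, no adjacent C=O → ether.
pendant –OCH3: C–O–C with sp³ C, no adjacent C=O → ether.
–C(=O)–O–C with C on the carbonyl side → ester.
pendant –CH=CH2: C=C double bond → alkene.
pendant –CH2OH on an sp³ backbone C → alcohol.
–OH on an sp³ carbon → alcohol (secondary).
pendant –CH2OCH3: C–O–C linkage → ether.
C=C double bond → alkene.
pendant –OCH3: C–O–C with sp³ C, no adjacent C=O → ether.
pendant –CH2X: halogen on sp³ carbon → alkyl halide.
pendant –CHO: carbonyl C bonded to C and H → aldehyde.
C=C double bond → alkene.
Ether appears at: CH(OCH3), CH(OCH3), CH(CH2OCH3), CH(OCH3) → 4.

4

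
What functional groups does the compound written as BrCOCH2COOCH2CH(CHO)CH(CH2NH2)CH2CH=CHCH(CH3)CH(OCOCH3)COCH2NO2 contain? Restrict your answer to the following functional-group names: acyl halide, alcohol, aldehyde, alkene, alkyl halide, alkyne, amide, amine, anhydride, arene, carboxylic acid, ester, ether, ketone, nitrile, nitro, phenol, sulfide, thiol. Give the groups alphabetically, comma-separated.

acyl halide, aldehyde, alkene, amine, ester, ketone, nitro

–C(=O)Br: carbonyl C bonded to C and to a halogen → acyl halide (not alkyl halide).
–C(=O)–O–C with C on the carbonyl side → ester.
pendant –CHO: carbonyl C bonded to C and H → aldehyde.
pendant –CH2NH2: N on sp³ C, no adjacent C=O → amine.
C=C double bond → alkene.
pendant –OC(=O)CH3: an acyloxy group → ester.
–C(=O)– with carbon on both sides → ketone.
–NO2 on carbon → nitro group.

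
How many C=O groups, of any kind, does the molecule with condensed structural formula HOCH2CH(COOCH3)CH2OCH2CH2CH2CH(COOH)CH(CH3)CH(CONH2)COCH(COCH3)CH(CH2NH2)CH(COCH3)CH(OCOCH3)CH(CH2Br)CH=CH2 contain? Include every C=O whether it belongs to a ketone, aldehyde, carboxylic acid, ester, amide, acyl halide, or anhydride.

7

CH(COOCH3): ester, 1 C=O (running total 1).
CH(COOH): carboxylic acid, 1 C=O (running total 2).
CH(CONH2): amide, 1 C=O (running total 3).
CO: ketone, 1 C=O (running total 4).
CH(COCH3): ketone, 1 C=O (running total 5).
CH(COCH3): ketone, 1 C=O (running total 6).
CH(OCOCH3): ester, 1 C=O (running total 7).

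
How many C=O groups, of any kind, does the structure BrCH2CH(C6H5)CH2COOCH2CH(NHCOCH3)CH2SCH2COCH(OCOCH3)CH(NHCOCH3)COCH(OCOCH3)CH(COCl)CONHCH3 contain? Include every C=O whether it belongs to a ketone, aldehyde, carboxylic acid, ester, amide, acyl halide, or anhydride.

9

CH2COOCH2: ester, 1 C=O (running total 1).
CH(NHCOCH3): amide, 1 C=O (running total 2).
CO: ketone, 1 C=O (running total 3).
CH(OCOCH3): ester, 1 C=O (running total 4).
CH(NHCOCH3): amide, 1 C=O (running total 5).
CO: ketone, 1 C=O (running total 6).
CH(OCOCH3): ester, 1 C=O (running total 7).
CH(COCl): acyl halide, 1 C=O (running total 8).
CONHCH3: amide, 1 C=O (running total 9).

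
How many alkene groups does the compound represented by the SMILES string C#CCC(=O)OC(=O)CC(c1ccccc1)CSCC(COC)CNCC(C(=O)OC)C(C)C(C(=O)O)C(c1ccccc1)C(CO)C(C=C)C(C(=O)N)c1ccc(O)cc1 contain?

C≡C triple bond → alkyne.
two acyl groups sharing one oxygen, –C(=O)–O–C(=O)– → anhydride.
pendant –C6H5: benzene ring → arene.
C–S–C linkage → sulfide (thioether).
pendant –CH2OCH3: C–O–C linkage → ether.
C–N–C with sp³ carbons and no adjacent C=O → amine (secondary).
pendant –COOCH3: carbonyl C bonded to C and –OCH3 → ester.
pendant –COOH: carbonyl C bonded to C and –OH → carboxylic acid.
pendant –C6H5: benzene ring → arene.
pendant –CH2OH on an sp³ backbone C → alcohol.
pendant –CH=CH2: C=C double bond → alkene.
pendant –CONH2: carbonyl C bonded to C and N → amide.
–OH attached directly to an aromatic ring → phenol (not alcohol); the ring itself is an arene.
Alkene appears at: CH(CH=CH2) → 1.

1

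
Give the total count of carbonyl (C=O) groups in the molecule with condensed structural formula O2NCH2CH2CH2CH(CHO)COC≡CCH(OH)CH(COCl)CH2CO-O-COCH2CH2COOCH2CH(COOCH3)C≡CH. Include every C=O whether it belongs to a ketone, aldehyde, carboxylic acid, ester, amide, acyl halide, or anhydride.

7

CH(CHO): aldehyde, 1 C=O (running total 1).
CO: ketone, 1 C=O (running total 2).
CH(COCl): acyl halide, 1 C=O (running total 3).
CH2CO-O-COCH2: anhydride, 2 C=O (running total 5).
CH2COOCH2: ester, 1 C=O (running total 6).
CH(COOCH3): ester, 1 C=O (running total 7).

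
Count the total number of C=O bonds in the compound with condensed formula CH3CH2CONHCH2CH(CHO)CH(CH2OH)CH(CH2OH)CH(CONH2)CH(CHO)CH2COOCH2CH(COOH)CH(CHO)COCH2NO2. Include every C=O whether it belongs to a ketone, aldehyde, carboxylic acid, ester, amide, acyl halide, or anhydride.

8

CH2CONHCH2: amide, 1 C=O (running total 1).
CH(CHO): aldehyde, 1 C=O (running total 2).
CH(CONH2): amide, 1 C=O (running total 3).
CH(CHO): aldehyde, 1 C=O (running total 4).
CH2COOCH2: ester, 1 C=O (running total 5).
CH(COOH): carboxylic acid, 1 C=O (running total 6).
CH(CHO): aldehyde, 1 C=O (running total 7).
CO: ketone, 1 C=O (running total 8).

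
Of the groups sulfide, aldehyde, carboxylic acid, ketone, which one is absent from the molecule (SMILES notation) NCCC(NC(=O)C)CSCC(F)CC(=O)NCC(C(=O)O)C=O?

aldehyde: present (CHO — terminal –CHO: carbonyl C bonded to H and C → aldehyde).
sulfide: present (CH2SCH2 — C–S–C linkage → sulfide (thioether)).
carboxylic acid: present (CH(COOH) — pendant –COOH: carbonyl C bonded to C and –OH → carboxylic acid).
ketone: absent. In each of CH(NHCOCH3) and CH2CONHCH2, the C=O is bonded to nitrogen, which defines an amide, not a ketone. In CH(COOH), the C=O bears an –OH, making it a carboxylic acid rather than a ketone. In CHO, the carbonyl carbon carries an H, so it is an aldehyde, not a ketone.

ketone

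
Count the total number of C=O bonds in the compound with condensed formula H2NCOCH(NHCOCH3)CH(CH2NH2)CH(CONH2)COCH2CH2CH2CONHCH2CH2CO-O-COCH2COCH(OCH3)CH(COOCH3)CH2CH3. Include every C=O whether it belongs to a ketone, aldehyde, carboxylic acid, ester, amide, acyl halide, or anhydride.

9

H2NCO: amide, 1 C=O (running total 1).
CH(NHCOCH3): amide, 1 C=O (running total 2).
CH(CONH2): amide, 1 C=O (running total 3).
CO: ketone, 1 C=O (running total 4).
CH2CONHCH2: amide, 1 C=O (running total 5).
CH2CO-O-COCH2: anhydride, 2 C=O (running total 7).
CO: ketone, 1 C=O (running total 8).
CH(COOCH3): ester, 1 C=O (running total 9).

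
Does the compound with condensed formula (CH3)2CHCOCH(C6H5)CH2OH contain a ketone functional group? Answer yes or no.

Reading the structure from left to right:
  CO: –C(=O)– with carbon on both sides → ketone.
  CH(C6H5): pendant –C6H5: benzene ring → arene.
  CH2OH: –OH on an sp³ carbon → alcohol.
The CO segment supplies the ketone: –C(=O)– with carbon on both sides → ketone.

yes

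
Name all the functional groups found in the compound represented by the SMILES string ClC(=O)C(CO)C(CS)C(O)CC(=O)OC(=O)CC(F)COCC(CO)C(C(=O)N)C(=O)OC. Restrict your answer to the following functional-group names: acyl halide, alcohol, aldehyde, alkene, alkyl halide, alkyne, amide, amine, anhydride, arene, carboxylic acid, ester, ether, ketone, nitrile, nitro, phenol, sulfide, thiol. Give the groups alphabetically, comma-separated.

Reading the structure from left to right:
  ClCO: –C(=O)Cl: carbonyl C bonded to C and to a halogen → acyl halide (not alkyl halide).
  CH(CH2OH): pendant –CH2OH on an sp³ backbone C → alcohol.
  CH(CH2SH): pendant –CH2SH → thiol.
  CH(OH): –OH on an sp³ carbon → alcohol (secondary).
  CH2CO-O-COCH2: two acyl groups sharing one oxygen, –C(=O)–O–C(=O)– → anhydride.
  CH(F): halogen on an sp³ carbon → alkyl halide.
  CH2OCH2: C–O–C with sp³ carbons on both sides and no adjacent C=O → ether.
  CH(CH2OH): pendant –CH2OH on an sp³ backbone C → alcohol.
  CH(CONH2): pendant –CONH2: carbonyl C bonded to C and N → amide.
  COOCH3: –C(=O)OCH3: carbonyl C bonded to C and to –OCH3 → ester (not ketone + ether).

acyl halide, alcohol, alkyl halide, amide, anhydride, ester, ether, thiol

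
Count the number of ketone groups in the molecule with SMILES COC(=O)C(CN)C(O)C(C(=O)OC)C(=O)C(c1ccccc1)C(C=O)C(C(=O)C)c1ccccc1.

2

Taking each segment in turn:
  CH3OOC: CH3O–C(=O)–: carbonyl C bonded to C and to –OCH3 → ester (not ketone + ether).
  CH(CH2NH2): pendant –CH2NH2: N on sp³ C, no adjacent C=O → amine.
  CH(OH): –OH on an sp³ carbon → alcohol (secondary).
  CH(COOCH3): pendant –COOCH3: carbonyl C bonded to C and –OCH3 → ester.
  CO: –C(=O)– with carbon on both sides → ketone.
  CH(C6H5): pendant –C6H5: benzene ring → arene.
  CH(CHO): pendant –CHO: carbonyl C bonded to C and H → aldehyde.
  CH(COCH3): pendant –COCH3: carbonyl C bonded to two carbons → ketone.
  C6H5: –C6H5 phenyl ring → arene.
Ketone appears at: CO, CH(COCH3) → 2.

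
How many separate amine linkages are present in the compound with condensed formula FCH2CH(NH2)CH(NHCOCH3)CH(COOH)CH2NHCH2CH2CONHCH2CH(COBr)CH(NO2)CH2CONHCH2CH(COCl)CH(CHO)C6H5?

Taking each segment in turn:
  FCH2: halogen on an sp³ carbon → alkyl halide.
  CH(NH2): –NH2 on an sp³ carbon with no adjacent C=O → amine.
  CH(NHCOCH3): pendant –NHC(=O)CH3: N bonded to a carbonyl → amide (not amine).
  CH(COOH): pendant –COOH: carbonyl C bonded to C and –OH → carboxylic acid.
  CH2NHCH2: C–N–C with sp³ carbons and no adjacent C=O → amine (secondary).
  CH2CONHCH2: –C(=O)–N– linkage → amide (the N is not an amine).
  CH(COBr): pendant –C(=O)X: carbonyl C bonded to C and halogen → acyl halide.
  CH(NO2): –NO2 on an sp³ carbon → nitro (the N=O is not a carbonyl).
  CH2CONHCH2: –C(=O)–N– linkage → amide (the N is not an amine).
  CH(COCl): pendant –C(=O)X: carbonyl C bonded to C and halogen → acyl halide.
  CH(CHO): pendant –CHO: carbonyl C bonded to C and H → aldehyde.
  C6H5: –C6H5 phenyl ring → arene.
Amine appears at: CH(NH2), CH2NHCH2 → 2.

2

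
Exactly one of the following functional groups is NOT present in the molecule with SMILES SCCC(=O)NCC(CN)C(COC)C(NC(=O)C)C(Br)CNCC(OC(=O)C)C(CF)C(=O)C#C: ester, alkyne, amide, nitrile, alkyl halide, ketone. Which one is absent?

amide: present (CH2CONHCH2 — –C(=O)–N– linkage → amide (the N is not an amine)).
ketone: present (CO — –C(=O)– with carbon on both sides → ketone).
ester: present (CH(OCOCH3) — pendant –OC(=O)CH3: an acyloxy group → ester).
alkyne: present (C≡CH — C≡C triple bond → alkyne).
alkyl halide: present (CH(Br) — halogen on an sp³ carbon → alkyl halide).
nitrile: absent. In C≡CH, the triple bond is C≡C, not C≡N.

nitrile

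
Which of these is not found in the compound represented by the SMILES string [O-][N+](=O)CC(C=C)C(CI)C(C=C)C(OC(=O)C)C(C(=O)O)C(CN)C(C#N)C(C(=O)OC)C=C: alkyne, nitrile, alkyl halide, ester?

alkyl halide: present (CH(CH2I) — pendant –CH2X: halogen on sp³ carbon → alkyl halide).
ester: present (CH(OCOCH3) — pendant –OC(=O)CH3: an acyloxy group → ester).
nitrile: present (CH(CN) — pendant –C≡N: nitrile).
alkyne: absent. In CH(CN), the triple bond is C≡N, not C≡C, so it is a nitrile.

alkyne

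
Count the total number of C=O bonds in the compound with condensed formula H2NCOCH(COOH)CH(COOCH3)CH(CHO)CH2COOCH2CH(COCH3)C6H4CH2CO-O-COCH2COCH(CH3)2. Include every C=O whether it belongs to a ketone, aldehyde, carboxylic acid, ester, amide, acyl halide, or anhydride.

H2NCO: amide, 1 C=O (running total 1).
CH(COOH): carboxylic acid, 1 C=O (running total 2).
CH(COOCH3): ester, 1 C=O (running total 3).
CH(CHO): aldehyde, 1 C=O (running total 4).
CH2COOCH2: ester, 1 C=O (running total 5).
CH(COCH3): ketone, 1 C=O (running total 6).
CH2CO-O-COCH2: anhydride, 2 C=O (running total 8).
CO: ketone, 1 C=O (running total 9).

9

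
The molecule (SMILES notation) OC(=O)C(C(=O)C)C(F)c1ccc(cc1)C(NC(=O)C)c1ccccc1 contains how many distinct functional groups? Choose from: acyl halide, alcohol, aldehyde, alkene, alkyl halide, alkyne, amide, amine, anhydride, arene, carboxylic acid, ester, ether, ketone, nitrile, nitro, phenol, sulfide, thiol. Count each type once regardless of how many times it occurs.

5

Working along the chain:
  HOOC: –COOH: carbonyl C bonded to –OH and C → carboxylic acid (the –OH is not a separate alcohol).
  CH(COCH3): pendant –COCH3: carbonyl C bonded to two carbons → ketone.
  CH(F): halogen on an sp³ carbon → alkyl halide.
  C6H4: para-disubstituted benzene ring → arene.
  CH(NHCOCH3): pendant –NHC(=O)CH3: N bonded to a carbonyl → amide (not amine).
  C6H5: –C6H5 phenyl ring → arene.
Distinct types present: alkyl halide, amide, arene, carboxylic acid, ketone.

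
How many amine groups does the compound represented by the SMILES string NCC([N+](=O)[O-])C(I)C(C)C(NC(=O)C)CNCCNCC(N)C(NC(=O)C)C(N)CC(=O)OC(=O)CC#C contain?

5

Reading the structure from left to right:
  H2NCH2: –NH2 on an sp³ carbon with no adjacent C=O → amine.
  CH(NO2): –NO2 on an sp³ carbon → nitro (the N=O is not a carbonyl).
  CH(I): halogen on an sp³ carbon → alkyl halide.
  CH(NHCOCH3): pendant –NHC(=O)CH3: N bonded to a carbonyl → amide (not amine).
  CH2NHCH2: C–N–C with sp³ carbons and no adjacent C=O → amine (secondary).
  CH2NHCH2: C–N–C with sp³ carbons and no adjacent C=O → amine (secondary).
  CH(NH2): –NH2 on an sp³ carbon with no adjacent C=O → amine.
  CH(NHCOCH3): pendant –NHC(=O)CH3: N bonded to a carbonyl → amide (not amine).
  CH(NH2): –NH2 on an sp³ carbon with no adjacent C=O → amine.
  CH2CO-O-COCH2: two acyl groups sharing one oxygen, –C(=O)–O–C(=O)– → anhydride.
  C≡CH: C≡C triple bond → alkyne.
Amine appears at: H2NCH2, CH2NHCH2, CH2NHCH2, CH(NH2), CH(NH2) → 5.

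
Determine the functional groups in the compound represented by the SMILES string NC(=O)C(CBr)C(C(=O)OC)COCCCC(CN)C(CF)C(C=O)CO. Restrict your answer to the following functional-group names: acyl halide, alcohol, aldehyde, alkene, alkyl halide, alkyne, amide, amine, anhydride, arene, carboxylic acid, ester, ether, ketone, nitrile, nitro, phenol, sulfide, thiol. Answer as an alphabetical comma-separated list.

–C(=O)NH2: carbonyl C bonded to C and to N → amide (the N is not a separate amine).
pendant –CH2X: halogen on sp³ carbon → alkyl halide.
pendant –COOCH3: carbonyl C bonded to C and –OCH3 → ester.
C–O–C with sp³ carbons on both sides and no adjacent C=O → ether.
pendant –CH2NH2: N on sp³ C, no adjacent C=O → amine.
pendant –CH2X: halogen on sp³ carbon → alkyl halide.
pendant –CHO: carbonyl C bonded to C and H → aldehyde.
–OH on an sp³ carbon → alcohol.

alcohol, aldehyde, alkyl halide, amide, amine, ester, ether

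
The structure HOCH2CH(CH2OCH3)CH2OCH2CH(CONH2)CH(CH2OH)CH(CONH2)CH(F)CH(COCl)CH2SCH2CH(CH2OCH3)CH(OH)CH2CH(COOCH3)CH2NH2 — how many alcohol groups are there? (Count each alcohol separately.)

3

HO– on an sp³ carbon → alcohol.
pendant –CH2OCH3: C–O–C linkage → ether.
C–O–C with sp³ carbons on both sides and no adjacent C=O → ether.
pendant –CONH2: carbonyl C bonded to C and N → amide.
pendant –CH2OH on an sp³ backbone C → alcohol.
pendant –CONH2: carbonyl C bonded to C and N → amide.
halogen on an sp³ carbon → alkyl halide.
pendant –C(=O)X: carbonyl C bonded to C and halogen → acyl halide.
C–S–C linkage → sulfide (thioether).
pendant –CH2OCH3: C–O–C linkage → ether.
–OH on an sp³ carbon → alcohol (secondary).
pendant –COOCH3: carbonyl C bonded to C and –OCH3 → ester.
–NH2 on an sp³ carbon with no adjacent C=O → amine.
Alcohol appears at: HOCH2, CH(CH2OH), CH(OH) → 3.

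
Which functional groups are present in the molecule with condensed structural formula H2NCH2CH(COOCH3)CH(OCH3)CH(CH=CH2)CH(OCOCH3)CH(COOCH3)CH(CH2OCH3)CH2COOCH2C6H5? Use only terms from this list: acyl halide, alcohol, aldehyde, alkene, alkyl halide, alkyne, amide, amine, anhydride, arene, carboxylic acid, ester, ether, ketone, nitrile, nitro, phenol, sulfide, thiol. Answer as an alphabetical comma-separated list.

alkene, amine, arene, ester, ether

Working along the chain:
  H2NCH2: –NH2 on an sp³ carbon with no adjacent C=O → amine.
  CH(COOCH3): pendant –COOCH3: carbonyl C bonded to C and –OCH3 → ester.
  CH(OCH3): pendant –OCH3: C–O–C with sp³ C, no adjacent C=O → ether.
  CH(CH=CH2): pendant –CH=CH2: C=C double bond → alkene.
  CH(OCOCH3): pendant –OC(=O)CH3: an acyloxy group → ester.
  CH(COOCH3): pendant –COOCH3: carbonyl C bonded to C and –OCH3 → ester.
  CH(CH2OCH3): pendant –CH2OCH3: C–O–C linkage → ether.
  CH2COOCH2: –C(=O)–O–C with C on the carbonyl side → ester.
  C6H5: –C6H5 phenyl ring → arene.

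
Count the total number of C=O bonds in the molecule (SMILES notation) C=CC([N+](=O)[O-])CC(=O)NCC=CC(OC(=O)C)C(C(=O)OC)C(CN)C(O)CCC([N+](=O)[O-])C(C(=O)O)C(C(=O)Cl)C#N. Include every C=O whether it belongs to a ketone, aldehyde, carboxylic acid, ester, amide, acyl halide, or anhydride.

5

CH2CONHCH2: amide, 1 C=O (running total 1).
CH(OCOCH3): ester, 1 C=O (running total 2).
CH(COOCH3): ester, 1 C=O (running total 3).
CH(COOH): carboxylic acid, 1 C=O (running total 4).
CH(COCl): acyl halide, 1 C=O (running total 5).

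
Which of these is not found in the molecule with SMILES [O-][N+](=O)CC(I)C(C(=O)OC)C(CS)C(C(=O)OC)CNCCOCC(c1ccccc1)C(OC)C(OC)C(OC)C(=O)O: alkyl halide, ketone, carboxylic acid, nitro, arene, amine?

ketone

nitro: present (O2NCH2 — –NO2 on carbon → nitro group).
arene: present (CH(C6H5) — pendant –C6H5: benzene ring → arene).
carboxylic acid: present (COOH — –COOH: carbonyl C bonded to –OH and C → carboxylic acid (the –OH is not a separate alcohol)).
amine: present (CH2NHCH2 — C–N–C with sp³ carbons and no adjacent C=O → amine (secondary)).
alkyl halide: present (CH(I) — halogen on an sp³ carbon → alkyl halide).
ketone: absent. In CH(COOCH3), the C=O is bonded to an –O–C group, which defines an ester, not a ketone. In COOH, the C=O bears an –OH, making it a carboxylic acid rather than a ketone.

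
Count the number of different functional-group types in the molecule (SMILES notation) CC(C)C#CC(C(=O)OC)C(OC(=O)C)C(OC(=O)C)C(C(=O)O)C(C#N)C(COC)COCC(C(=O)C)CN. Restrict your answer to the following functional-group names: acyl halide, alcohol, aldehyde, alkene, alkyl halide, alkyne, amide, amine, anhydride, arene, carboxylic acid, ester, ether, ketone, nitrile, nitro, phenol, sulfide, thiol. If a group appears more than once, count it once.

7

C≡C triple bond → alkyne.
pendant –COOCH3: carbonyl C bonded to C and –OCH3 → ester.
pendant –OC(=O)CH3: an acyloxy group → ester.
pendant –OC(=O)CH3: an acyloxy group → ester.
pendant –COOH: carbonyl C bonded to C and –OH → carboxylic acid.
pendant –C≡N: nitrile.
pendant –CH2OCH3: C–O–C linkage → ether.
C–O–C with sp³ carbons on both sides and no adjacent C=O → ether.
pendant –COCH3: carbonyl C bonded to two carbons → ketone.
–NH2 on an sp³ carbon with no adjacent C=O → amine.
Distinct types present: alkyne, amine, carboxylic acid, ester, ether, ketone, nitrile.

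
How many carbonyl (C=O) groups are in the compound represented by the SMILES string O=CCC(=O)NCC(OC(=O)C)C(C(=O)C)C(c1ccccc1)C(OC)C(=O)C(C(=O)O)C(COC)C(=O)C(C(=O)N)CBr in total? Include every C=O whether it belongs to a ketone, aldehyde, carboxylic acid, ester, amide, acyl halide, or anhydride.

OHC: aldehyde, 1 C=O (running total 1).
CH2CONHCH2: amide, 1 C=O (running total 2).
CH(OCOCH3): ester, 1 C=O (running total 3).
CH(COCH3): ketone, 1 C=O (running total 4).
CO: ketone, 1 C=O (running total 5).
CH(COOH): carboxylic acid, 1 C=O (running total 6).
CO: ketone, 1 C=O (running total 7).
CH(CONH2): amide, 1 C=O (running total 8).

8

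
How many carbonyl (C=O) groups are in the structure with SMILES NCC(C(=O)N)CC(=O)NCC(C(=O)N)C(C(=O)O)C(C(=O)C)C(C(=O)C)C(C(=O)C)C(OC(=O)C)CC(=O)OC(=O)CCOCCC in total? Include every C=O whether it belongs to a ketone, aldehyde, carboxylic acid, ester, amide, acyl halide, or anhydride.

CH(CONH2): amide, 1 C=O (running total 1).
CH2CONHCH2: amide, 1 C=O (running total 2).
CH(CONH2): amide, 1 C=O (running total 3).
CH(COOH): carboxylic acid, 1 C=O (running total 4).
CH(COCH3): ketone, 1 C=O (running total 5).
CH(COCH3): ketone, 1 C=O (running total 6).
CH(COCH3): ketone, 1 C=O (running total 7).
CH(OCOCH3): ester, 1 C=O (running total 8).
CH2CO-O-COCH2: anhydride, 2 C=O (running total 10).

10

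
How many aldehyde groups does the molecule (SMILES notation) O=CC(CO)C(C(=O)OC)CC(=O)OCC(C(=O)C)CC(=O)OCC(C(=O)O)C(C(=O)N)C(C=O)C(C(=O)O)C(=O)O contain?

2

Taking each segment in turn:
  OHC: terminal –CHO: carbonyl C bonded to H and C → aldehyde.
  CH(CH2OH): pendant –CH2OH on an sp³ backbone C → alcohol.
  CH(COOCH3): pendant –COOCH3: carbonyl C bonded to C and –OCH3 → ester.
  CH2COOCH2: –C(=O)–O–C with C on the carbonyl side → ester.
  CH(COCH3): pendant –COCH3: carbonyl C bonded to two carbons → ketone.
  CH2COOCH2: –C(=O)–O–C with C on the carbonyl side → ester.
  CH(COOH): pendant –COOH: carbonyl C bonded to C and –OH → carboxylic acid.
  CH(CONH2): pendant –CONH2: carbonyl C bonded to C and N → amide.
  CH(CHO): pendant –CHO: carbonyl C bonded to C and H → aldehyde.
  CH(COOH): pendant –COOH: carbonyl C bonded to C and –OH → carboxylic acid.
  COOH: –COOH: carbonyl C bonded to –OH and C → carboxylic acid (the –OH is not a separate alcohol).
Aldehyde appears at: OHC, CH(CHO) → 2.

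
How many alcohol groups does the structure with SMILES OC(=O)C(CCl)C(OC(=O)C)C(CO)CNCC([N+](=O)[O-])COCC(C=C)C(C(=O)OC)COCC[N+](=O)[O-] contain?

Reading the structure from left to right:
  HOOC: –COOH: carbonyl C bonded to –OH and C → carboxylic acid (the –OH is not a separate alcohol).
  CH(CH2Cl): pendant –CH2X: halogen on sp³ carbon → alkyl halide.
  CH(OCOCH3): pendant –OC(=O)CH3: an acyloxy group → ester.
  CH(CH2OH): pendant –CH2OH on an sp³ backbone C → alcohol.
  CH2NHCH2: C–N–C with sp³ carbons and no adjacent C=O → amine (secondary).
  CH(NO2): –NO2 on an sp³ carbon → nitro (the N=O is not a carbonyl).
  CH2OCH2: C–O–C with sp³ carbons on both sides and no adjacent C=O → ether.
  CH(CH=CH2): pendant –CH=CH2: C=C double bond → alkene.
  CH(COOCH3): pendant –COOCH3: carbonyl C bonded to C and –OCH3 → ester.
  CH2OCH2: C–O–C with sp³ carbons on both sides and no adjacent C=O → ether.
  CH2NO2: –NO2 on carbon → nitro group.
Alcohol appears at: CH(CH2OH) → 1.

1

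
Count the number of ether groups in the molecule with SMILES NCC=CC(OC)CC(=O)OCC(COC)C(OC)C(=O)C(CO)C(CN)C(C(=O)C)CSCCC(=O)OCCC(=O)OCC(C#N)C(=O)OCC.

3

–NH2 on an sp³ carbon with no adjacent C=O → amine.
C=C double bond → alkene.
pendant –OCH3: C–O–C with sp³ C, no adjacent C=O → ether.
–C(=O)–O–C with C on the carbonyl side → ester.
pendant –CH2OCH3: C–O–C linkage → ether.
pendant –OCH3: C–O–C with sp³ C, no adjacent C=O → ether.
–C(=O)– with carbon on both sides → ketone.
pendant –CH2OH on an sp³ backbone C → alcohol.
pendant –CH2NH2: N on sp³ C, no adjacent C=O → amine.
pendant –COCH3: carbonyl C bonded to two carbons → ketone.
C–S–C linkage → sulfide (thioether).
–C(=O)–O–C with C on the carbonyl side → ester.
–C(=O)–O–C with C on the carbonyl side → ester.
pendant –C≡N: nitrile.
–C(=O)OCH2CH3: carbonyl C bonded to C and to –OEt → ester.
Ether appears at: CH(OCH3), CH(CH2OCH3), CH(OCH3) → 3.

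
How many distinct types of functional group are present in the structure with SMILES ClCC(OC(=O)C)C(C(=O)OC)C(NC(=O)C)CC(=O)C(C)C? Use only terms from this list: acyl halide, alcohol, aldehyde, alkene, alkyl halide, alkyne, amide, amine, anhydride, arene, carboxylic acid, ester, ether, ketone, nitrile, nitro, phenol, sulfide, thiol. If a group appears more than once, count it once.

Reading the structure from left to right:
  ClCH2: halogen on an sp³ carbon → alkyl halide.
  CH(OCOCH3): pendant –OC(=O)CH3: an acyloxy group → ester.
  CH(COOCH3): pendant –COOCH3: carbonyl C bonded to C and –OCH3 → ester.
  CH(NHCOCH3): pendant –NHC(=O)CH3: N bonded to a carbonyl → amide (not amine).
  CO: –C(=O)– with carbon on both sides → ketone.
Distinct types present: alkyl halide, amide, ester, ketone.

4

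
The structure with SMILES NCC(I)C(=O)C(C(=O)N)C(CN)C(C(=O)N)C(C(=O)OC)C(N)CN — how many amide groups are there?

–NH2 on an sp³ carbon with no adjacent C=O → amine.
halogen on an sp³ carbon → alkyl halide.
–C(=O)– with carbon on both sides → ketone.
pendant –CONH2: carbonyl C bonded to C and N → amide.
pendant –CH2NH2: N on sp³ C, no adjacent C=O → amine.
pendant –CONH2: carbonyl C bonded to C and N → amide.
pendant –COOCH3: carbonyl C bonded to C and –OCH3 → ester.
–NH2 on an sp³ carbon with no adjacent C=O → amine.
–NH2 on an sp³ carbon with no adjacent C=O → amine.
Amide appears at: CH(CONH2), CH(CONH2) → 2.

2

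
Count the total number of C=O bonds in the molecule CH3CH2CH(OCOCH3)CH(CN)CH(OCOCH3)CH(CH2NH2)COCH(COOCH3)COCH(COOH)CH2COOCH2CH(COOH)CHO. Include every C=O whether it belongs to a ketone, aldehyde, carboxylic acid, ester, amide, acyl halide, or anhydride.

9

CH(OCOCH3): ester, 1 C=O (running total 1).
CH(OCOCH3): ester, 1 C=O (running total 2).
CO: ketone, 1 C=O (running total 3).
CH(COOCH3): ester, 1 C=O (running total 4).
CO: ketone, 1 C=O (running total 5).
CH(COOH): carboxylic acid, 1 C=O (running total 6).
CH2COOCH2: ester, 1 C=O (running total 7).
CH(COOH): carboxylic acid, 1 C=O (running total 8).
CHO: aldehyde, 1 C=O (running total 9).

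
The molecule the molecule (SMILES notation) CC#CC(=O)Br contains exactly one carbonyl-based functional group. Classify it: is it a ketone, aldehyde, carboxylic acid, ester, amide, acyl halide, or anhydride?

The carbonyl is in the COBr segment: –C(=O)Br: carbonyl C bonded to C and to a halogen → acyl halide (not alkyl halide).

acyl halide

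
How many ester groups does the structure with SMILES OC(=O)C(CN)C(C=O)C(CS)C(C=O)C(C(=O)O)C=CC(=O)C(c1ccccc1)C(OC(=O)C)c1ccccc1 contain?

Taking each segment in turn:
  HOOC: –COOH: carbonyl C bonded to –OH and C → carboxylic acid (the –OH is not a separate alcohol).
  CH(CH2NH2): pendant –CH2NH2: N on sp³ C, no adjacent C=O → amine.
  CH(CHO): pendant –CHO: carbonyl C bonded to C and H → aldehyde.
  CH(CH2SH): pendant –CH2SH → thiol.
  CH(CHO): pendant –CHO: carbonyl C bonded to C and H → aldehyde.
  CH(COOH): pendant –COOH: carbonyl C bonded to C and –OH → carboxylic acid.
  CH=CH: C=C double bond → alkene.
  CO: –C(=O)– with carbon on both sides → ketone.
  CH(C6H5): pendant –C6H5: benzene ring → arene.
  CH(OCOCH3): pendant –OC(=O)CH3: an acyloxy group → ester.
  C6H5: –C6H5 phenyl ring → arene.
Ester appears at: CH(OCOCH3) → 1.

1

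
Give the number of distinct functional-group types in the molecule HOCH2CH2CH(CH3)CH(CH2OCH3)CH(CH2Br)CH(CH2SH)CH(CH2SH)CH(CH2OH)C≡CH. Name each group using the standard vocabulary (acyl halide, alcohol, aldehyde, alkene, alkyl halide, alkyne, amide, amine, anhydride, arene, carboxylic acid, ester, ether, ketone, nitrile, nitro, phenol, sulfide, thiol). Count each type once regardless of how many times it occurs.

5

Working along the chain:
  HOCH2: HO– on an sp³ carbon → alcohol.
  CH(CH2OCH3): pendant –CH2OCH3: C–O–C linkage → ether.
  CH(CH2Br): pendant –CH2X: halogen on sp³ carbon → alkyl halide.
  CH(CH2SH): pendant –CH2SH → thiol.
  CH(CH2SH): pendant –CH2SH → thiol.
  CH(CH2OH): pendant –CH2OH on an sp³ backbone C → alcohol.
  C≡CH: C≡C triple bond → alkyne.
Distinct types present: alcohol, alkyl halide, alkyne, ether, thiol.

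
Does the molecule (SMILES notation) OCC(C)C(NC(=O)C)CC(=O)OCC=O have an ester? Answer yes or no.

HO– on an sp³ carbon → alcohol.
pendant –NHC(=O)CH3: N bonded to a carbonyl → amide (not amine).
–C(=O)–O–C with C on the carbonyl side → ester.
terminal –CHO: carbonyl C bonded to H and C → aldehyde.
The CH2COOCH2 segment supplies the ester: –C(=O)–O–C with C on the carbonyl side → ester.

yes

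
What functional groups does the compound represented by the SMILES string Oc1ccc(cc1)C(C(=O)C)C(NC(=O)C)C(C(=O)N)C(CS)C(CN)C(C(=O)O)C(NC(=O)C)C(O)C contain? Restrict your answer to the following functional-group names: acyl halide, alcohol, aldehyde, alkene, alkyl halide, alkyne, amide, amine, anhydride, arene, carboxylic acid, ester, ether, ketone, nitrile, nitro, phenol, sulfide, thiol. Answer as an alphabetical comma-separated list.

alcohol, amide, amine, arene, carboxylic acid, ketone, phenol, thiol

Reading the structure from left to right:
  HOC6H4: –OH attached directly to an aromatic ring → phenol (not alcohol); the ring itself is an arene.
  CH(COCH3): pendant –COCH3: carbonyl C bonded to two carbons → ketone.
  CH(NHCOCH3): pendant –NHC(=O)CH3: N bonded to a carbonyl → amide (not amine).
  CH(CONH2): pendant –CONH2: carbonyl C bonded to C and N → amide.
  CH(CH2SH): pendant –CH2SH → thiol.
  CH(CH2NH2): pendant –CH2NH2: N on sp³ C, no adjacent C=O → amine.
  CH(COOH): pendant –COOH: carbonyl C bonded to C and –OH → carboxylic acid.
  CH(NHCOCH3): pendant –NHC(=O)CH3: N bonded to a carbonyl → amide (not amine).
  CH(OH): –OH on an sp³ carbon → alcohol (secondary).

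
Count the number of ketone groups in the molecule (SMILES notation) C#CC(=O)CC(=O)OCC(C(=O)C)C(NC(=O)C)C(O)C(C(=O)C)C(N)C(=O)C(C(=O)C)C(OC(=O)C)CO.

5

C≡C triple bond → alkyne.
–C(=O)– with carbon on both sides → ketone.
–C(=O)–O–C with C on the carbonyl side → ester.
pendant –COCH3: carbonyl C bonded to two carbons → ketone.
pendant –NHC(=O)CH3: N bonded to a carbonyl → amide (not amine).
–OH on an sp³ carbon → alcohol (secondary).
pendant –COCH3: carbonyl C bonded to two carbons → ketone.
–NH2 on an sp³ carbon with no adjacent C=O → amine.
–C(=O)– with carbon on both sides → ketone.
pendant –COCH3: carbonyl C bonded to two carbons → ketone.
pendant –OC(=O)CH3: an acyloxy group → ester.
–OH on an sp³ carbon → alcohol.
Ketone appears at: CO, CH(COCH3), CH(COCH3), CO, CH(COCH3) → 5.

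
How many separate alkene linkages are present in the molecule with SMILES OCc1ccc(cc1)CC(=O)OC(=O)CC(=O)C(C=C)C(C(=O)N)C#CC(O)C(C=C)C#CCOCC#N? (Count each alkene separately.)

Working along the chain:
  HOCH2: HO– on an sp³ carbon → alcohol.
  C6H4: para-disubstituted benzene ring → arene.
  CH2CO-O-COCH2: two acyl groups sharing one oxygen, –C(=O)–O–C(=O)– → anhydride.
  CO: –C(=O)– with carbon on both sides → ketone.
  CH(CH=CH2): pendant –CH=CH2: C=C double bond → alkene.
  CH(CONH2): pendant –CONH2: carbonyl C bonded to C and N → amide.
  C≡C: C≡C triple bond → alkyne.
  CH(OH): –OH on an sp³ carbon → alcohol (secondary).
  CH(CH=CH2): pendant –CH=CH2: C=C double bond → alkene.
  C≡C: C≡C triple bond → alkyne.
  CH2OCH2: C–O–C with sp³ carbons on both sides and no adjacent C=O → ether.
  CN: –C≡N: carbon triple-bonded to nitrogen → nitrile.
Alkene appears at: CH(CH=CH2), CH(CH=CH2) → 2.

2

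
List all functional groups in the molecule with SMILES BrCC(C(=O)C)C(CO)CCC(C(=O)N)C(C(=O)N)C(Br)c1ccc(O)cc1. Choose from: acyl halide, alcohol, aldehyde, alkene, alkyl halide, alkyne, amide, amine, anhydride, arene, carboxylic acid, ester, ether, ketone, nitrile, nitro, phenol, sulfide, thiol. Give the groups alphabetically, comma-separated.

alcohol, alkyl halide, amide, arene, ketone, phenol

halogen on an sp³ carbon → alkyl halide.
pendant –COCH3: carbonyl C bonded to two carbons → ketone.
pendant –CH2OH on an sp³ backbone C → alcohol.
pendant –CONH2: carbonyl C bonded to C and N → amide.
pendant –CONH2: carbonyl C bonded to C and N → amide.
halogen on an sp³ carbon → alkyl halide.
–OH attached directly to an aromatic ring → phenol (not alcohol); the ring itself is an arene.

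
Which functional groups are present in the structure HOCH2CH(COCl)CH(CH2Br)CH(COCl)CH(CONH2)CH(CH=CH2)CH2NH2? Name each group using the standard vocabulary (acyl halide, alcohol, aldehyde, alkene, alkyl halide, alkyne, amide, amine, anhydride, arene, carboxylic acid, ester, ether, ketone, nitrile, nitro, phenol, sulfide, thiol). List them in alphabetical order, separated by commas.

acyl halide, alcohol, alkene, alkyl halide, amide, amine

Taking each segment in turn:
  HOCH2: HO– on an sp³ carbon → alcohol.
  CH(COCl): pendant –C(=O)X: carbonyl C bonded to C and halogen → acyl halide.
  CH(CH2Br): pendant –CH2X: halogen on sp³ carbon → alkyl halide.
  CH(COCl): pendant –C(=O)X: carbonyl C bonded to C and halogen → acyl halide.
  CH(CONH2): pendant –CONH2: carbonyl C bonded to C and N → amide.
  CH(CH=CH2): pendant –CH=CH2: C=C double bond → alkene.
  CH2NH2: –NH2 on an sp³ carbon with no adjacent C=O → amine.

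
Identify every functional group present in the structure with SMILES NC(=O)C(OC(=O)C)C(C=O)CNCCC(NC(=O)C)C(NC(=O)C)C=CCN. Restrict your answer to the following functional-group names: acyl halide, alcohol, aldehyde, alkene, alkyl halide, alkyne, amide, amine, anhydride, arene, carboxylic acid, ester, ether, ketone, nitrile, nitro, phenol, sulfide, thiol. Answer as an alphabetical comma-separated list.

aldehyde, alkene, amide, amine, ester

–C(=O)NH2: carbonyl C bonded to C and to N → amide (the N is not a separate amine).
pendant –OC(=O)CH3: an acyloxy group → ester.
pendant –CHO: carbonyl C bonded to C and H → aldehyde.
C–N–C with sp³ carbons and no adjacent C=O → amine (secondary).
pendant –NHC(=O)CH3: N bonded to a carbonyl → amide (not amine).
pendant –NHC(=O)CH3: N bonded to a carbonyl → amide (not amine).
C=C double bond → alkene.
–NH2 on an sp³ carbon with no adjacent C=O → amine.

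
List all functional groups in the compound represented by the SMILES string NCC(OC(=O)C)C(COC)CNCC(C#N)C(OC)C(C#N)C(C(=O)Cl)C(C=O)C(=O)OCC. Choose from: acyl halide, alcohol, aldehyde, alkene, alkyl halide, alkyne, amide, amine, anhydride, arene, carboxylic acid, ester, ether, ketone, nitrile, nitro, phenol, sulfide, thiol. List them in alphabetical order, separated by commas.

acyl halide, aldehyde, amine, ester, ether, nitrile

Reading the structure from left to right:
  H2NCH2: –NH2 on an sp³ carbon with no adjacent C=O → amine.
  CH(OCOCH3): pendant –OC(=O)CH3: an acyloxy group → ester.
  CH(CH2OCH3): pendant –CH2OCH3: C–O–C linkage → ether.
  CH2NHCH2: C–N–C with sp³ carbons and no adjacent C=O → amine (secondary).
  CH(CN): pendant –C≡N: nitrile.
  CH(OCH3): pendant –OCH3: C–O–C with sp³ C, no adjacent C=O → ether.
  CH(CN): pendant –C≡N: nitrile.
  CH(COCl): pendant –C(=O)X: carbonyl C bonded to C and halogen → acyl halide.
  CH(CHO): pendant –CHO: carbonyl C bonded to C and H → aldehyde.
  COOCH2CH3: –C(=O)OCH2CH3: carbonyl C bonded to C and to –OEt → ester.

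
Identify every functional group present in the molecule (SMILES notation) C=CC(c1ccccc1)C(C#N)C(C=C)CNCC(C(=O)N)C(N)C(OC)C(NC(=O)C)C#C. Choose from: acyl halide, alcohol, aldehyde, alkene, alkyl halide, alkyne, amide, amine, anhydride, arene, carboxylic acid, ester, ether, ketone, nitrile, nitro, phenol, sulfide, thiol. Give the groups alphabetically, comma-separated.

alkene, alkyne, amide, amine, arene, ether, nitrile

C=C double bond → alkene.
pendant –C6H5: benzene ring → arene.
pendant –C≡N: nitrile.
pendant –CH=CH2: C=C double bond → alkene.
C–N–C with sp³ carbons and no adjacent C=O → amine (secondary).
pendant –CONH2: carbonyl C bonded to C and N → amide.
–NH2 on an sp³ carbon with no adjacent C=O → amine.
pendant –OCH3: C–O–C with sp³ C, no adjacent C=O → ether.
pendant –NHC(=O)CH3: N bonded to a carbonyl → amide (not amine).
C≡C triple bond → alkyne.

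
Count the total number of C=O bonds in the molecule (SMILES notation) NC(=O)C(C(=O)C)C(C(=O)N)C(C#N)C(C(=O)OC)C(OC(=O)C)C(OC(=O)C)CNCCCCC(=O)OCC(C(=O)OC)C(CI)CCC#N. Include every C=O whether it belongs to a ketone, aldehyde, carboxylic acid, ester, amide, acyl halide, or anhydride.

H2NCO: amide, 1 C=O (running total 1).
CH(COCH3): ketone, 1 C=O (running total 2).
CH(CONH2): amide, 1 C=O (running total 3).
CH(COOCH3): ester, 1 C=O (running total 4).
CH(OCOCH3): ester, 1 C=O (running total 5).
CH(OCOCH3): ester, 1 C=O (running total 6).
CH2COOCH2: ester, 1 C=O (running total 7).
CH(COOCH3): ester, 1 C=O (running total 8).

8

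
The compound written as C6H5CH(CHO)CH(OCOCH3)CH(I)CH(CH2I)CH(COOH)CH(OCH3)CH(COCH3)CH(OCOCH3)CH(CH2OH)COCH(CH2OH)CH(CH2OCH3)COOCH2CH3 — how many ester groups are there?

3

Reading the structure from left to right:
  C6H5: C6H5– phenyl ring → arene.
  CH(CHO): pendant –CHO: carbonyl C bonded to C and H → aldehyde.
  CH(OCOCH3): pendant –OC(=O)CH3: an acyloxy group → ester.
  CH(I): halogen on an sp³ carbon → alkyl halide.
  CH(CH2I): pendant –CH2X: halogen on sp³ carbon → alkyl halide.
  CH(COOH): pendant –COOH: carbonyl C bonded to C and –OH → carboxylic acid.
  CH(OCH3): pendant –OCH3: C–O–C with sp³ C, no adjacent C=O → ether.
  CH(COCH3): pendant –COCH3: carbonyl C bonded to two carbons → ketone.
  CH(OCOCH3): pendant –OC(=O)CH3: an acyloxy group → ester.
  CH(CH2OH): pendant –CH2OH on an sp³ backbone C → alcohol.
  CO: –C(=O)– with carbon on both sides → ketone.
  CH(CH2OH): pendant –CH2OH on an sp³ backbone C → alcohol.
  CH(CH2OCH3): pendant –CH2OCH3: C–O–C linkage → ether.
  COOCH2CH3: –C(=O)OCH2CH3: carbonyl C bonded to C and to –OEt → ester.
Ester appears at: CH(OCOCH3), CH(OCOCH3), COOCH2CH3 → 3.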